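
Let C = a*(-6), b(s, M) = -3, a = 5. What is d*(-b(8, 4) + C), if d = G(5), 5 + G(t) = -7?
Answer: 324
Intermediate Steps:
G(t) = -12 (G(t) = -5 - 7 = -12)
d = -12
C = -30 (C = 5*(-6) = -30)
d*(-b(8, 4) + C) = -12*(-1*(-3) - 30) = -12*(3 - 30) = -12*(-27) = 324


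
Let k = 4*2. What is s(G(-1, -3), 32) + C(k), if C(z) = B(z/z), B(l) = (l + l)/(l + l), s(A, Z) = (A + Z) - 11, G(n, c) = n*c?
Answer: 25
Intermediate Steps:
G(n, c) = c*n
s(A, Z) = -11 + A + Z
B(l) = 1 (B(l) = (2*l)/((2*l)) = (2*l)*(1/(2*l)) = 1)
k = 8
C(z) = 1
s(G(-1, -3), 32) + C(k) = (-11 - 3*(-1) + 32) + 1 = (-11 + 3 + 32) + 1 = 24 + 1 = 25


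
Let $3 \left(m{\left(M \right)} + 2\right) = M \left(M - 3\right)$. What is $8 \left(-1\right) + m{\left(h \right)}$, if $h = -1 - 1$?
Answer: $- \frac{20}{3} \approx -6.6667$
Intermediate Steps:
$h = -2$ ($h = -1 - 1 = -2$)
$m{\left(M \right)} = -2 + \frac{M \left(-3 + M\right)}{3}$ ($m{\left(M \right)} = -2 + \frac{M \left(M - 3\right)}{3} = -2 + \frac{M \left(-3 + M\right)}{3}$)
$8 \left(-1\right) + m{\left(h \right)} = 8 \left(-1\right) - - \frac{4}{3} = -8 + \left(-2 + 2 + \frac{1}{3} \cdot 4\right) = -8 + \left(-2 + 2 + \frac{4}{3}\right) = -8 + \frac{4}{3} = - \frac{20}{3}$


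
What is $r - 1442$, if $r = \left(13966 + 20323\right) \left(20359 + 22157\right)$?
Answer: $1457829682$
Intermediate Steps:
$r = 1457831124$ ($r = 34289 \cdot 42516 = 1457831124$)
$r - 1442 = 1457831124 - 1442 = 1457829682$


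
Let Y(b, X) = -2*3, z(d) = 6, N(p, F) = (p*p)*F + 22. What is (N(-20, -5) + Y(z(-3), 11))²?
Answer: 3936256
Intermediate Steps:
N(p, F) = 22 + F*p² (N(p, F) = p²*F + 22 = F*p² + 22 = 22 + F*p²)
Y(b, X) = -6
(N(-20, -5) + Y(z(-3), 11))² = ((22 - 5*(-20)²) - 6)² = ((22 - 5*400) - 6)² = ((22 - 2000) - 6)² = (-1978 - 6)² = (-1984)² = 3936256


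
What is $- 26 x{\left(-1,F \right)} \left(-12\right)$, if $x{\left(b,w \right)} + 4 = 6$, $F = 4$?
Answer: $624$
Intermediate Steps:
$x{\left(b,w \right)} = 2$ ($x{\left(b,w \right)} = -4 + 6 = 2$)
$- 26 x{\left(-1,F \right)} \left(-12\right) = \left(-26\right) 2 \left(-12\right) = \left(-52\right) \left(-12\right) = 624$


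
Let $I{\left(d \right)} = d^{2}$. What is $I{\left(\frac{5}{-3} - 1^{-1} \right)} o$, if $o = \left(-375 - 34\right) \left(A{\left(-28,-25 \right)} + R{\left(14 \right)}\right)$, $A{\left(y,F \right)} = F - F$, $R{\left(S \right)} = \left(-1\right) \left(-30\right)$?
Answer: $- \frac{261760}{3} \approx -87253.0$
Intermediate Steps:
$R{\left(S \right)} = 30$
$A{\left(y,F \right)} = 0$
$o = -12270$ ($o = \left(-375 - 34\right) \left(0 + 30\right) = \left(-409\right) 30 = -12270$)
$I{\left(\frac{5}{-3} - 1^{-1} \right)} o = \left(\frac{5}{-3} - 1^{-1}\right)^{2} \left(-12270\right) = \left(5 \left(- \frac{1}{3}\right) - 1\right)^{2} \left(-12270\right) = \left(- \frac{5}{3} - 1\right)^{2} \left(-12270\right) = \left(- \frac{8}{3}\right)^{2} \left(-12270\right) = \frac{64}{9} \left(-12270\right) = - \frac{261760}{3}$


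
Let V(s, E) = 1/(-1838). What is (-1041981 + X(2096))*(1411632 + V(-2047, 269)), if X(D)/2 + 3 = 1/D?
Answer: -2833287101706585625/1926224 ≈ -1.4709e+12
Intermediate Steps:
V(s, E) = -1/1838
X(D) = -6 + 2/D
(-1041981 + X(2096))*(1411632 + V(-2047, 269)) = (-1041981 + (-6 + 2/2096))*(1411632 - 1/1838) = (-1041981 + (-6 + 2*(1/2096)))*(2594579615/1838) = (-1041981 + (-6 + 1/1048))*(2594579615/1838) = (-1041981 - 6287/1048)*(2594579615/1838) = -1092002375/1048*2594579615/1838 = -2833287101706585625/1926224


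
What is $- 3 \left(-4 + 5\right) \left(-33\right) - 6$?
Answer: $93$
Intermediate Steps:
$- 3 \left(-4 + 5\right) \left(-33\right) - 6 = \left(-3\right) 1 \left(-33\right) - 6 = \left(-3\right) \left(-33\right) - 6 = 99 - 6 = 93$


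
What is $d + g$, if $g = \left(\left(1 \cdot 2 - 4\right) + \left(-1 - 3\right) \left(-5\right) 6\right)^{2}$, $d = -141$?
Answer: $13783$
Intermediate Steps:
$g = 13924$ ($g = \left(\left(2 - 4\right) + \left(-4\right) \left(-5\right) 6\right)^{2} = \left(-2 + 20 \cdot 6\right)^{2} = \left(-2 + 120\right)^{2} = 118^{2} = 13924$)
$d + g = -141 + 13924 = 13783$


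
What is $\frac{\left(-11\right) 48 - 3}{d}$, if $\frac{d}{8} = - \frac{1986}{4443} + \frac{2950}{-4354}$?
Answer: $\frac{1712016747}{29005192} \approx 59.024$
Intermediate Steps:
$d = - \frac{29005192}{3224137}$ ($d = 8 \left(- \frac{1986}{4443} + \frac{2950}{-4354}\right) = 8 \left(\left(-1986\right) \frac{1}{4443} + 2950 \left(- \frac{1}{4354}\right)\right) = 8 \left(- \frac{662}{1481} - \frac{1475}{2177}\right) = 8 \left(- \frac{3625649}{3224137}\right) = - \frac{29005192}{3224137} \approx -8.9963$)
$\frac{\left(-11\right) 48 - 3}{d} = \frac{\left(-11\right) 48 - 3}{- \frac{29005192}{3224137}} = \left(-528 - 3\right) \left(- \frac{3224137}{29005192}\right) = \left(-531\right) \left(- \frac{3224137}{29005192}\right) = \frac{1712016747}{29005192}$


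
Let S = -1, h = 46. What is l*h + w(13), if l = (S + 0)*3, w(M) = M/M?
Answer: -137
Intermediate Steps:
w(M) = 1
l = -3 (l = (-1 + 0)*3 = -1*3 = -3)
l*h + w(13) = -3*46 + 1 = -138 + 1 = -137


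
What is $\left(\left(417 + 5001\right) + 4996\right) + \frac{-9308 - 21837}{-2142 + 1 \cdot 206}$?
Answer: $\frac{20192649}{1936} \approx 10430.0$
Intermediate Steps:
$\left(\left(417 + 5001\right) + 4996\right) + \frac{-9308 - 21837}{-2142 + 1 \cdot 206} = \left(5418 + 4996\right) - \frac{31145}{-2142 + 206} = 10414 - \frac{31145}{-1936} = 10414 - - \frac{31145}{1936} = 10414 + \frac{31145}{1936} = \frac{20192649}{1936}$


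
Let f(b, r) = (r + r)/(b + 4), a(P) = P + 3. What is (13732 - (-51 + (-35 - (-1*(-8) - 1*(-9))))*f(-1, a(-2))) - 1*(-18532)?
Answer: 96998/3 ≈ 32333.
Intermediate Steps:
a(P) = 3 + P
f(b, r) = 2*r/(4 + b) (f(b, r) = (2*r)/(4 + b) = 2*r/(4 + b))
(13732 - (-51 + (-35 - (-1*(-8) - 1*(-9))))*f(-1, a(-2))) - 1*(-18532) = (13732 - (-51 + (-35 - (-1*(-8) - 1*(-9))))*2*(3 - 2)/(4 - 1)) - 1*(-18532) = (13732 - (-51 + (-35 - (8 + 9)))*2*1/3) + 18532 = (13732 - (-51 + (-35 - 1*17))*2*1*(1/3)) + 18532 = (13732 - (-51 + (-35 - 17))*2/3) + 18532 = (13732 - (-51 - 52)*2/3) + 18532 = (13732 - (-103)*2/3) + 18532 = (13732 - 1*(-206/3)) + 18532 = (13732 + 206/3) + 18532 = 41402/3 + 18532 = 96998/3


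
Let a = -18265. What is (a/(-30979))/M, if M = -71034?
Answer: -1405/169274022 ≈ -8.3002e-6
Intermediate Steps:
(a/(-30979))/M = -18265/(-30979)/(-71034) = -18265*(-1/30979)*(-1/71034) = (1405/2383)*(-1/71034) = -1405/169274022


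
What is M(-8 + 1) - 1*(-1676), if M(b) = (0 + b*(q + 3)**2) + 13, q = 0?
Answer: 1626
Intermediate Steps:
M(b) = 13 + 9*b (M(b) = (0 + b*(0 + 3)**2) + 13 = (0 + b*3**2) + 13 = (0 + b*9) + 13 = (0 + 9*b) + 13 = 9*b + 13 = 13 + 9*b)
M(-8 + 1) - 1*(-1676) = (13 + 9*(-8 + 1)) - 1*(-1676) = (13 + 9*(-7)) + 1676 = (13 - 63) + 1676 = -50 + 1676 = 1626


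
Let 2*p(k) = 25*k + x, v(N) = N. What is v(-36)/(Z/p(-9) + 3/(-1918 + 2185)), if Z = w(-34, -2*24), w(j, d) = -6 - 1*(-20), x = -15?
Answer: 192240/563 ≈ 341.46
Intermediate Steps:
w(j, d) = 14 (w(j, d) = -6 + 20 = 14)
p(k) = -15/2 + 25*k/2 (p(k) = (25*k - 15)/2 = (-15 + 25*k)/2 = -15/2 + 25*k/2)
Z = 14
v(-36)/(Z/p(-9) + 3/(-1918 + 2185)) = -36/(14/(-15/2 + (25/2)*(-9)) + 3/(-1918 + 2185)) = -36/(14/(-15/2 - 225/2) + 3/267) = -36/(14/(-120) + 3*(1/267)) = -36/(14*(-1/120) + 1/89) = -36/(-7/60 + 1/89) = -36/(-563/5340) = -36*(-5340/563) = 192240/563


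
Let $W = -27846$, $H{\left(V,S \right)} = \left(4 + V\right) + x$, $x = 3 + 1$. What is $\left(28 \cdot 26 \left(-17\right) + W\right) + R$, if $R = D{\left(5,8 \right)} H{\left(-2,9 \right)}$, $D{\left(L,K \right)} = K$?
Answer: $-40174$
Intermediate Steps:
$x = 4$
$H{\left(V,S \right)} = 8 + V$ ($H{\left(V,S \right)} = \left(4 + V\right) + 4 = 8 + V$)
$R = 48$ ($R = 8 \left(8 - 2\right) = 8 \cdot 6 = 48$)
$\left(28 \cdot 26 \left(-17\right) + W\right) + R = \left(28 \cdot 26 \left(-17\right) - 27846\right) + 48 = \left(728 \left(-17\right) - 27846\right) + 48 = \left(-12376 - 27846\right) + 48 = -40222 + 48 = -40174$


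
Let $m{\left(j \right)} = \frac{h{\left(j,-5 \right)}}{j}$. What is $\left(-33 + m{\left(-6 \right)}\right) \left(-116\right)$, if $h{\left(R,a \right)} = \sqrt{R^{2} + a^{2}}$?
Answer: $3828 + \frac{58 \sqrt{61}}{3} \approx 3979.0$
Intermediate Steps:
$m{\left(j \right)} = \frac{\sqrt{25 + j^{2}}}{j}$ ($m{\left(j \right)} = \frac{\sqrt{j^{2} + \left(-5\right)^{2}}}{j} = \frac{\sqrt{j^{2} + 25}}{j} = \frac{\sqrt{25 + j^{2}}}{j}$)
$\left(-33 + m{\left(-6 \right)}\right) \left(-116\right) = \left(-33 + \frac{\sqrt{25 + \left(-6\right)^{2}}}{-6}\right) \left(-116\right) = \left(-33 - \frac{\sqrt{25 + 36}}{6}\right) \left(-116\right) = \left(-33 - \frac{\sqrt{61}}{6}\right) \left(-116\right) = 3828 + \frac{58 \sqrt{61}}{3}$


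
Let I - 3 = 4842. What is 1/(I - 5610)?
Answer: -1/765 ≈ -0.0013072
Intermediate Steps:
I = 4845 (I = 3 + 4842 = 4845)
1/(I - 5610) = 1/(4845 - 5610) = 1/(-765) = -1/765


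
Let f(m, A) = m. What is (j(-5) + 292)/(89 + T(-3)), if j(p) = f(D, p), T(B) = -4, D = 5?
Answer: 297/85 ≈ 3.4941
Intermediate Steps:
j(p) = 5
(j(-5) + 292)/(89 + T(-3)) = (5 + 292)/(89 - 4) = 297/85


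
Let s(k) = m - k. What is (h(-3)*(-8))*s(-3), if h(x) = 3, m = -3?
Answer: 0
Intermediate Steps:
s(k) = -3 - k
(h(-3)*(-8))*s(-3) = (3*(-8))*(-3 - 1*(-3)) = -24*(-3 + 3) = -24*0 = 0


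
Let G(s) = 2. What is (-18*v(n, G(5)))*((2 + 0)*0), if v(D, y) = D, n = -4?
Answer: 0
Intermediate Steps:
(-18*v(n, G(5)))*((2 + 0)*0) = (-18*(-4))*((2 + 0)*0) = 72*(2*0) = 72*0 = 0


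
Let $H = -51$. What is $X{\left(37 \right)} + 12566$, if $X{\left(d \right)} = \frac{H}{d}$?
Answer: $\frac{464891}{37} \approx 12565.0$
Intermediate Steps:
$X{\left(d \right)} = - \frac{51}{d}$
$X{\left(37 \right)} + 12566 = - \frac{51}{37} + 12566 = \frac{464891}{37}$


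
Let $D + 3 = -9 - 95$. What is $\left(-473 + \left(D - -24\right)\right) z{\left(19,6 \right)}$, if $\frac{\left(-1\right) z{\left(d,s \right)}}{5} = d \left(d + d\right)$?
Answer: $2007160$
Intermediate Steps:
$z{\left(d,s \right)} = - 10 d^{2}$ ($z{\left(d,s \right)} = - 5 d \left(d + d\right) = - 5 d 2 d = - 5 \cdot 2 d^{2} = - 10 d^{2}$)
$D = -107$ ($D = -3 - 104 = -107$)
$\left(-473 + \left(D - -24\right)\right) z{\left(19,6 \right)} = \left(-473 - 83\right) \left(- 10 \cdot 19^{2}\right) = \left(-473 + \left(-107 + 24\right)\right) \left(\left(-10\right) 361\right) = \left(-473 - 83\right) \left(-3610\right) = \left(-556\right) \left(-3610\right) = 2007160$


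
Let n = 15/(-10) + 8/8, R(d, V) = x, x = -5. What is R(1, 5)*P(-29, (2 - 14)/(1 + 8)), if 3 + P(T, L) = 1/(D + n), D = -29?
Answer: 895/59 ≈ 15.169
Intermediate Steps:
R(d, V) = -5
n = -½ (n = 15*(-⅒) + 8*(⅛) = -3/2 + 1 = -½ ≈ -0.50000)
P(T, L) = -179/59 (P(T, L) = -3 + 1/(-29 - ½) = -3 + 1/(-59/2) = -3 - 2/59 = -179/59)
R(1, 5)*P(-29, (2 - 14)/(1 + 8)) = -5*(-179/59) = 895/59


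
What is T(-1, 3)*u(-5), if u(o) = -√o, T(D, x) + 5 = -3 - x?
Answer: 11*I*√5 ≈ 24.597*I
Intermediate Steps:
T(D, x) = -8 - x (T(D, x) = -5 + (-3 - x) = -8 - x)
T(-1, 3)*u(-5) = (-8 - 1*3)*(-√(-5)) = (-8 - 3)*(-I*√5) = -(-11)*I*√5 = 11*I*√5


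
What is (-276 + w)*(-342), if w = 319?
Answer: -14706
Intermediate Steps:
(-276 + w)*(-342) = (-276 + 319)*(-342) = 43*(-342) = -14706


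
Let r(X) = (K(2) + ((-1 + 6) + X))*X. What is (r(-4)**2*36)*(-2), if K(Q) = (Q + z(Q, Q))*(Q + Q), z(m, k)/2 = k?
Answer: -720000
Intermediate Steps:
z(m, k) = 2*k
K(Q) = 6*Q**2 (K(Q) = (Q + 2*Q)*(Q + Q) = (3*Q)*(2*Q) = 6*Q**2)
r(X) = X*(29 + X) (r(X) = (6*2**2 + ((-1 + 6) + X))*X = (6*4 + (5 + X))*X = (24 + (5 + X))*X = (29 + X)*X = X*(29 + X))
(r(-4)**2*36)*(-2) = ((-4*(29 - 4))**2*36)*(-2) = ((-4*25)**2*36)*(-2) = ((-100)**2*36)*(-2) = (10000*36)*(-2) = 360000*(-2) = -720000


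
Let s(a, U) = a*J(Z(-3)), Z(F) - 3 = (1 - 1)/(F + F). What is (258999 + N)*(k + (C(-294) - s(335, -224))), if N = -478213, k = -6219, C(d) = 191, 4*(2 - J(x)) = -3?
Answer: 3046745779/2 ≈ 1.5234e+9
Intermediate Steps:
Z(F) = 3 (Z(F) = 3 + (1 - 1)/(F + F) = 3 + 0/((2*F)) = 3 + 0*(1/(2*F)) = 3 + 0 = 3)
J(x) = 11/4 (J(x) = 2 - 1/4*(-3) = 2 + 3/4 = 11/4)
s(a, U) = 11*a/4 (s(a, U) = a*(11/4) = 11*a/4)
(258999 + N)*(k + (C(-294) - s(335, -224))) = (258999 - 478213)*(-6219 + (191 - 11*335/4)) = -219214*(-6219 + (191 - 1*3685/4)) = -219214*(-6219 + (191 - 3685/4)) = -219214*(-6219 - 2921/4) = -219214*(-27797/4) = 3046745779/2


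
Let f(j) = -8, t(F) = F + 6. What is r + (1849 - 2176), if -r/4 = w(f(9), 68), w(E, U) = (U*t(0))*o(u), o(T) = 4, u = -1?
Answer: -6855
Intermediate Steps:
t(F) = 6 + F
w(E, U) = 24*U (w(E, U) = (U*(6 + 0))*4 = (U*6)*4 = (6*U)*4 = 24*U)
r = -6528 (r = -96*68 = -4*1632 = -6528)
r + (1849 - 2176) = -6528 + (1849 - 2176) = -6528 - 327 = -6855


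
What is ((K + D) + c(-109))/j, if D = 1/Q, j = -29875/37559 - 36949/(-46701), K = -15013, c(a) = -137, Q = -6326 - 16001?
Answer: 593312102684371809/165775385068 ≈ 3.5790e+6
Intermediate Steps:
Q = -22327
j = -7424884/1754042859 (j = -29875*1/37559 - 36949*(-1/46701) = -29875/37559 + 36949/46701 = -7424884/1754042859 ≈ -0.0042330)
D = -1/22327 (D = 1/(-22327) = -1/22327 ≈ -4.4789e-5)
((K + D) + c(-109))/j = ((-15013 - 1/22327) - 137)/(-7424884/1754042859) = (-335195252/22327 - 137)*(-1754042859/7424884) = -338254051/22327*(-1754042859/7424884) = 593312102684371809/165775385068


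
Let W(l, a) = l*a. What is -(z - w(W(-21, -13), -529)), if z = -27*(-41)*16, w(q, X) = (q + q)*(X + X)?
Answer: -595380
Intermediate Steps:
W(l, a) = a*l
w(q, X) = 4*X*q (w(q, X) = (2*q)*(2*X) = 4*X*q)
z = 17712 (z = 1107*16 = 17712)
-(z - w(W(-21, -13), -529)) = -(17712 - 4*(-529)*(-13*(-21))) = -(17712 - 4*(-529)*273) = -(17712 - 1*(-577668)) = -(17712 + 577668) = -1*595380 = -595380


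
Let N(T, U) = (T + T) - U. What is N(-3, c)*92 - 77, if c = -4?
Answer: -261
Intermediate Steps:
N(T, U) = -U + 2*T (N(T, U) = 2*T - U = -U + 2*T)
N(-3, c)*92 - 77 = (-1*(-4) + 2*(-3))*92 - 77 = (4 - 6)*92 - 77 = -2*92 - 77 = -184 - 77 = -261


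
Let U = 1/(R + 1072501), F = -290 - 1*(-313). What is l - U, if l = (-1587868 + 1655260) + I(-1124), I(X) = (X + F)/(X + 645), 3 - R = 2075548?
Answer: 32380135009715/480458076 ≈ 67394.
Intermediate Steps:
F = 23 (F = -290 + 313 = 23)
R = -2075545 (R = 3 - 1*2075548 = 3 - 2075548 = -2075545)
I(X) = (23 + X)/(645 + X) (I(X) = (X + 23)/(X + 645) = (23 + X)/(645 + X))
U = -1/1003044 (U = 1/(-2075545 + 1072501) = 1/(-1003044) = -1/1003044 ≈ -9.9696e-7)
l = 32281869/479 (l = (-1587868 + 1655260) + (23 - 1124)/(645 - 1124) = 67392 - 1101/(-479) = 67392 - 1/479*(-1101) = 67392 + 1101/479 = 32281869/479 ≈ 67394.)
l - U = 32281869/479 - 1*(-1/1003044) = 32281869/479 + 1/1003044 = 32380135009715/480458076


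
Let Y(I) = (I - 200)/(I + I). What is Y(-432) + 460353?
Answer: 49718203/108 ≈ 4.6035e+5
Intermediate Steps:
Y(I) = (-200 + I)/(2*I) (Y(I) = (-200 + I)/((2*I)) = (-200 + I)*(1/(2*I)) = (-200 + I)/(2*I))
Y(-432) + 460353 = (½)*(-200 - 432)/(-432) + 460353 = (½)*(-1/432)*(-632) + 460353 = 79/108 + 460353 = 49718203/108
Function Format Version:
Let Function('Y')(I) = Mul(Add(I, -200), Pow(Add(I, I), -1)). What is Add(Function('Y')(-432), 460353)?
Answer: Rational(49718203, 108) ≈ 4.6035e+5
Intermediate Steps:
Function('Y')(I) = Mul(Rational(1, 2), Pow(I, -1), Add(-200, I)) (Function('Y')(I) = Mul(Add(-200, I), Pow(Mul(2, I), -1)) = Mul(Add(-200, I), Mul(Rational(1, 2), Pow(I, -1))) = Mul(Rational(1, 2), Pow(I, -1), Add(-200, I)))
Add(Function('Y')(-432), 460353) = Add(Mul(Rational(1, 2), Pow(-432, -1), Add(-200, -432)), 460353) = Add(Mul(Rational(1, 2), Rational(-1, 432), -632), 460353) = Add(Rational(79, 108), 460353) = Rational(49718203, 108)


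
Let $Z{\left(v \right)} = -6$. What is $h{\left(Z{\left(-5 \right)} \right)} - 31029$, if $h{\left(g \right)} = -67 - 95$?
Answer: $-31191$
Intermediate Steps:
$h{\left(g \right)} = -162$
$h{\left(Z{\left(-5 \right)} \right)} - 31029 = -162 - 31029 = -31191$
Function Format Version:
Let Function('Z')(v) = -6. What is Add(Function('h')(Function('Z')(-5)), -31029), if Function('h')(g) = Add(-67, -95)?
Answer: -31191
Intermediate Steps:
Function('h')(g) = -162
Add(Function('h')(Function('Z')(-5)), -31029) = Add(-162, -31029) = -31191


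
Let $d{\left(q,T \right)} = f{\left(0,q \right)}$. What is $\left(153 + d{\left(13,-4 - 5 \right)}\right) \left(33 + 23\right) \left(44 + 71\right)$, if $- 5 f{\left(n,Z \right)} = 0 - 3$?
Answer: $989184$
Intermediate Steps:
$f{\left(n,Z \right)} = \frac{3}{5}$ ($f{\left(n,Z \right)} = - \frac{0 - 3}{5} = \left(- \frac{1}{5}\right) \left(-3\right) = \frac{3}{5}$)
$d{\left(q,T \right)} = \frac{3}{5}$
$\left(153 + d{\left(13,-4 - 5 \right)}\right) \left(33 + 23\right) \left(44 + 71\right) = \left(153 + \frac{3}{5}\right) \left(33 + 23\right) \left(44 + 71\right) = \frac{768 \cdot 56 \cdot 115}{5} = \frac{768}{5} \cdot 6440 = 989184$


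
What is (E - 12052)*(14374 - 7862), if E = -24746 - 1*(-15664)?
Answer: -137624608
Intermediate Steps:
E = -9082 (E = -24746 + 15664 = -9082)
(E - 12052)*(14374 - 7862) = (-9082 - 12052)*(14374 - 7862) = -21134*6512 = -137624608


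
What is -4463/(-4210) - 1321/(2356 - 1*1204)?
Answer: -210017/2424960 ≈ -0.086606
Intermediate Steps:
-4463/(-4210) - 1321/(2356 - 1*1204) = -4463*(-1/4210) - 1321/(2356 - 1204) = 4463/4210 - 1321/1152 = -210017/2424960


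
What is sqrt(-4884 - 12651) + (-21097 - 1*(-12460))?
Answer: -8637 + I*sqrt(17535) ≈ -8637.0 + 132.42*I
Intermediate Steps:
sqrt(-4884 - 12651) + (-21097 - 1*(-12460)) = sqrt(-17535) + (-21097 + 12460) = I*sqrt(17535) - 8637 = -8637 + I*sqrt(17535)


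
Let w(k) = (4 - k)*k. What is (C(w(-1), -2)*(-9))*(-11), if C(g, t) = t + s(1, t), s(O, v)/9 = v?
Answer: -1980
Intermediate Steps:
s(O, v) = 9*v
w(k) = k*(4 - k)
C(g, t) = 10*t (C(g, t) = t + 9*t = 10*t)
(C(w(-1), -2)*(-9))*(-11) = ((10*(-2))*(-9))*(-11) = -20*(-9)*(-11) = 180*(-11) = -1980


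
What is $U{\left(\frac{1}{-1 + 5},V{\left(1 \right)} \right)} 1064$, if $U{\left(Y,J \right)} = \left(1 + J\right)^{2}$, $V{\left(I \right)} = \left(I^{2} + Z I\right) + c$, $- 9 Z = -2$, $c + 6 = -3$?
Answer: $\frac{3959144}{81} \approx 48878.0$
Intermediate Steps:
$c = -9$ ($c = -6 - 3 = -9$)
$Z = \frac{2}{9}$ ($Z = \left(- \frac{1}{9}\right) \left(-2\right) = \frac{2}{9} \approx 0.22222$)
$V{\left(I \right)} = -9 + I^{2} + \frac{2 I}{9}$ ($V{\left(I \right)} = \left(I^{2} + \frac{2 I}{9}\right) - 9 = -9 + I^{2} + \frac{2 I}{9}$)
$U{\left(\frac{1}{-1 + 5},V{\left(1 \right)} \right)} 1064 = \left(1 + \left(-9 + 1^{2} + \frac{2}{9} \cdot 1\right)\right)^{2} \cdot 1064 = \left(1 + \left(-9 + 1 + \frac{2}{9}\right)\right)^{2} \cdot 1064 = \left(1 - \frac{70}{9}\right)^{2} \cdot 1064 = \left(- \frac{61}{9}\right)^{2} \cdot 1064 = \frac{3721}{81} \cdot 1064 = \frac{3959144}{81}$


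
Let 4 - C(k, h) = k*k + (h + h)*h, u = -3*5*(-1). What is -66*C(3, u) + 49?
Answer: 30079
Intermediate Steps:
u = 15 (u = -15*(-1) = 15)
C(k, h) = 4 - k**2 - 2*h**2 (C(k, h) = 4 - (k*k + (h + h)*h) = 4 - (k**2 + (2*h)*h) = 4 - (k**2 + 2*h**2) = 4 + (-k**2 - 2*h**2) = 4 - k**2 - 2*h**2)
-66*C(3, u) + 49 = -66*(4 - 1*3**2 - 2*15**2) + 49 = -66*(4 - 1*9 - 2*225) + 49 = -66*(4 - 9 - 450) + 49 = -66*(-455) + 49 = 30030 + 49 = 30079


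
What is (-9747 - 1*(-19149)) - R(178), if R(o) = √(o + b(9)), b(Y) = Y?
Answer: 9402 - √187 ≈ 9388.3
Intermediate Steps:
R(o) = √(9 + o) (R(o) = √(o + 9) = √(9 + o))
(-9747 - 1*(-19149)) - R(178) = (-9747 - 1*(-19149)) - √(9 + 178) = (-9747 + 19149) - √187 = 9402 - √187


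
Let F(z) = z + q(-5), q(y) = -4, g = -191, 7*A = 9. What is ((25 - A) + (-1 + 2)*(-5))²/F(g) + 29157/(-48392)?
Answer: -1109050247/462385560 ≈ -2.3985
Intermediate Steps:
A = 9/7 (A = (⅐)*9 = 9/7 ≈ 1.2857)
F(z) = -4 + z (F(z) = z - 4 = -4 + z)
((25 - A) + (-1 + 2)*(-5))²/F(g) + 29157/(-48392) = ((25 - 1*9/7) + (-1 + 2)*(-5))²/(-4 - 191) + 29157/(-48392) = ((25 - 9/7) + 1*(-5))²/(-195) + 29157*(-1/48392) = (166/7 - 5)²*(-1/195) - 29157/48392 = (131/7)²*(-1/195) - 29157/48392 = (17161/49)*(-1/195) - 29157/48392 = -17161/9555 - 29157/48392 = -1109050247/462385560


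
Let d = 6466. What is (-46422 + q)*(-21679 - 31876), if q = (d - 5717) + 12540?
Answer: 1774437815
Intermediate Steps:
q = 13289 (q = (6466 - 5717) + 12540 = 749 + 12540 = 13289)
(-46422 + q)*(-21679 - 31876) = (-46422 + 13289)*(-21679 - 31876) = -33133*(-53555) = 1774437815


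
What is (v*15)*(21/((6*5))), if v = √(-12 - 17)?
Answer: 21*I*√29/2 ≈ 56.544*I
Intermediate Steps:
v = I*√29 (v = √(-29) = I*√29 ≈ 5.3852*I)
(v*15)*(21/((6*5))) = ((I*√29)*15)*(21/((6*5))) = (15*I*√29)*(21/30) = (15*I*√29)*(21*(1/30)) = (15*I*√29)*(7/10) = 21*I*√29/2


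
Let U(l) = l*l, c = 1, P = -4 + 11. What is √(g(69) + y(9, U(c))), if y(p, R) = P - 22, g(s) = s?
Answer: 3*√6 ≈ 7.3485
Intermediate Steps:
P = 7
U(l) = l²
y(p, R) = -15 (y(p, R) = 7 - 22 = -15)
√(g(69) + y(9, U(c))) = √(69 - 15) = √54 = 3*√6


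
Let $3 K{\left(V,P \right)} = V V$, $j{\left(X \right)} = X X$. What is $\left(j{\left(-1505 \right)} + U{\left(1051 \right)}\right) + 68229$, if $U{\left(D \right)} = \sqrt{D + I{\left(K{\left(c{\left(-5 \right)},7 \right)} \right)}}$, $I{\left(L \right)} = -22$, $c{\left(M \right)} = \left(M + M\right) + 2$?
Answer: $2333254 + 7 \sqrt{21} \approx 2.3333 \cdot 10^{6}$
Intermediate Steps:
$c{\left(M \right)} = 2 + 2 M$ ($c{\left(M \right)} = 2 M + 2 = 2 + 2 M$)
$j{\left(X \right)} = X^{2}$
$K{\left(V,P \right)} = \frac{V^{2}}{3}$ ($K{\left(V,P \right)} = \frac{V V}{3} = \frac{V^{2}}{3}$)
$U{\left(D \right)} = \sqrt{-22 + D}$ ($U{\left(D \right)} = \sqrt{D - 22} = \sqrt{-22 + D}$)
$\left(j{\left(-1505 \right)} + U{\left(1051 \right)}\right) + 68229 = \left(\left(-1505\right)^{2} + \sqrt{-22 + 1051}\right) + 68229 = \left(2265025 + \sqrt{1029}\right) + 68229 = \left(2265025 + 7 \sqrt{21}\right) + 68229 = 2333254 + 7 \sqrt{21}$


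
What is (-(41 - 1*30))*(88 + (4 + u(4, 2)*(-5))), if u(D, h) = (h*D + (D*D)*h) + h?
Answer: 1298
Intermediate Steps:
u(D, h) = h + D*h + h*D² (u(D, h) = (D*h + D²*h) + h = (D*h + h*D²) + h = h + D*h + h*D²)
(-(41 - 1*30))*(88 + (4 + u(4, 2)*(-5))) = (-(41 - 1*30))*(88 + (4 + (2*(1 + 4 + 4²))*(-5))) = (-(41 - 30))*(88 + (4 + (2*(1 + 4 + 16))*(-5))) = (-1*11)*(88 + (4 + (2*21)*(-5))) = -11*(88 + (4 + 42*(-5))) = -11*(88 + (4 - 210)) = -11*(88 - 206) = -11*(-118) = 1298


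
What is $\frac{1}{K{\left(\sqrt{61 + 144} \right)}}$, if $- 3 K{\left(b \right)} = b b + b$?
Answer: $- \frac{1}{68} + \frac{\sqrt{205}}{13940} \approx -0.013679$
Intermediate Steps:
$K{\left(b \right)} = - \frac{b}{3} - \frac{b^{2}}{3}$ ($K{\left(b \right)} = - \frac{b b + b}{3} = - \frac{b^{2} + b}{3} = - \frac{b + b^{2}}{3} = - \frac{b}{3} - \frac{b^{2}}{3}$)
$\frac{1}{K{\left(\sqrt{61 + 144} \right)}} = \frac{1}{\left(- \frac{1}{3}\right) \sqrt{61 + 144} \left(1 + \sqrt{61 + 144}\right)} = \frac{1}{\left(- \frac{1}{3}\right) \sqrt{205} \left(1 + \sqrt{205}\right)} = - \frac{3 \sqrt{205}}{205 \left(1 + \sqrt{205}\right)}$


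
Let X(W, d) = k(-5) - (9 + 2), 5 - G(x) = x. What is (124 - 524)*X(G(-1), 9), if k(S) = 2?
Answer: 3600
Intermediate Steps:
G(x) = 5 - x
X(W, d) = -9 (X(W, d) = 2 - (9 + 2) = 2 - 1*11 = 2 - 11 = -9)
(124 - 524)*X(G(-1), 9) = (124 - 524)*(-9) = -400*(-9) = 3600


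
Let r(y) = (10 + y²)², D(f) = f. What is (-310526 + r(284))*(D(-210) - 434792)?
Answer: -2830424481436060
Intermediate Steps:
(-310526 + r(284))*(D(-210) - 434792) = (-310526 + (10 + 284²)²)*(-210 - 434792) = (-310526 + (10 + 80656)²)*(-435002) = (-310526 + 80666²)*(-435002) = (-310526 + 6507003556)*(-435002) = 6506693030*(-435002) = -2830424481436060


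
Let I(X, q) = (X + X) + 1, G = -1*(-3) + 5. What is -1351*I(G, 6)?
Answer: -22967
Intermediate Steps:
G = 8 (G = 3 + 5 = 8)
I(X, q) = 1 + 2*X (I(X, q) = 2*X + 1 = 1 + 2*X)
-1351*I(G, 6) = -1351*(1 + 2*8) = -1351*(1 + 16) = -1351*17 = -22967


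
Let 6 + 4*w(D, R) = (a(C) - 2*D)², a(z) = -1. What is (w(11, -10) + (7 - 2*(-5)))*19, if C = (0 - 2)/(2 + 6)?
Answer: 11229/4 ≈ 2807.3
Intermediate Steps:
C = -¼ (C = -2/8 = -2*⅛ = -¼ ≈ -0.25000)
w(D, R) = -3/2 + (-1 - 2*D)²/4
(w(11, -10) + (7 - 2*(-5)))*19 = ((-5/4 + 11 + 11²) + (7 - 2*(-5)))*19 = ((-5/4 + 11 + 121) + (7 + 10))*19 = (523/4 + 17)*19 = (591/4)*19 = 11229/4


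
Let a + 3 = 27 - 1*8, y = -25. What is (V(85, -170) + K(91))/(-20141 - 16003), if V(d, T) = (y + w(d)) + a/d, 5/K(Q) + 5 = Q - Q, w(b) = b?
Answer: -559/341360 ≈ -0.0016376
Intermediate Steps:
a = 16 (a = -3 + (27 - 1*8) = -3 + (27 - 8) = -3 + 19 = 16)
K(Q) = -1 (K(Q) = 5/(-5 + (Q - Q)) = 5/(-5 + 0) = 5/(-5) = 5*(-⅕) = -1)
V(d, T) = -25 + d + 16/d (V(d, T) = (-25 + d) + 16/d = -25 + d + 16/d)
(V(85, -170) + K(91))/(-20141 - 16003) = ((-25 + 85 + 16/85) - 1)/(-20141 - 16003) = ((-25 + 85 + 16*(1/85)) - 1)/(-36144) = ((-25 + 85 + 16/85) - 1)*(-1/36144) = (5116/85 - 1)*(-1/36144) = (5031/85)*(-1/36144) = -559/341360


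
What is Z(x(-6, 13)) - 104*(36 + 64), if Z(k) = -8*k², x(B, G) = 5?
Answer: -10600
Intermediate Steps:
Z(x(-6, 13)) - 104*(36 + 64) = -8*5² - 104*(36 + 64) = -8*25 - 104*100 = -200 - 10400 = -10600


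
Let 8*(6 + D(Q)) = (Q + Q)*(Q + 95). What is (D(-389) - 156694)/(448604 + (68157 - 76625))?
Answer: -256217/880272 ≈ -0.29107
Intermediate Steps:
D(Q) = -6 + Q*(95 + Q)/4 (D(Q) = -6 + ((Q + Q)*(Q + 95))/8 = -6 + ((2*Q)*(95 + Q))/8 = -6 + (2*Q*(95 + Q))/8 = -6 + Q*(95 + Q)/4)
(D(-389) - 156694)/(448604 + (68157 - 76625)) = ((-6 + (¼)*(-389)² + (95/4)*(-389)) - 156694)/(448604 + (68157 - 76625)) = ((-6 + (¼)*151321 - 36955/4) - 156694)/(448604 - 8468) = ((-6 + 151321/4 - 36955/4) - 156694)/440136 = (57171/2 - 156694)*(1/440136) = -256217/2*1/440136 = -256217/880272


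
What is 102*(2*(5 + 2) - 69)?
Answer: -5610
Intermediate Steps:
102*(2*(5 + 2) - 69) = 102*(2*7 - 69) = 102*(14 - 69) = 102*(-55) = -5610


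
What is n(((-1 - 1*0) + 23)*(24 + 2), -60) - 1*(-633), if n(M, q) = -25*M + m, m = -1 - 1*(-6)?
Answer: -13662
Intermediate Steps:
m = 5 (m = -1 + 6 = 5)
n(M, q) = 5 - 25*M (n(M, q) = -25*M + 5 = 5 - 25*M)
n(((-1 - 1*0) + 23)*(24 + 2), -60) - 1*(-633) = (5 - 25*((-1 - 1*0) + 23)*(24 + 2)) - 1*(-633) = (5 - 25*((-1 + 0) + 23)*26) + 633 = (5 - 25*(-1 + 23)*26) + 633 = (5 - 550*26) + 633 = (5 - 25*572) + 633 = (5 - 14300) + 633 = -14295 + 633 = -13662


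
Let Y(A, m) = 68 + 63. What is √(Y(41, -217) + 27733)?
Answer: 18*√86 ≈ 166.93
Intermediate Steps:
Y(A, m) = 131
√(Y(41, -217) + 27733) = √(131 + 27733) = √27864 = 18*√86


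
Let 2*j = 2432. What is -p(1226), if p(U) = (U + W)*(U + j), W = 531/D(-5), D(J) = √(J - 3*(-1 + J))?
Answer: -2993892 - 1296702*√13/13 ≈ -3.3535e+6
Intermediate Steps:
j = 1216 (j = (½)*2432 = 1216)
D(J) = √(3 - 2*J) (D(J) = √(J + (3 - 3*J)) = √(3 - 2*J))
W = 531*√13/13 (W = 531/(√(3 - 2*(-5))) = 531/(√(3 + 10)) = 531/(√13) = 531*(√13/13) = 531*√13/13 ≈ 147.27)
p(U) = (1216 + U)*(U + 531*√13/13) (p(U) = (U + 531*√13/13)*(U + 1216) = (U + 531*√13/13)*(1216 + U) = (1216 + U)*(U + 531*√13/13))
-p(1226) = -(1226² + 1216*1226 + 645696*√13/13 + (531/13)*1226*√13) = -(1503076 + 1490816 + 645696*√13/13 + 651006*√13/13) = -(2993892 + 1296702*√13/13) = -2993892 - 1296702*√13/13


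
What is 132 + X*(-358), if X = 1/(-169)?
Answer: 22666/169 ≈ 134.12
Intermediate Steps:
X = -1/169 ≈ -0.0059172
132 + X*(-358) = 132 - 1/169*(-358) = 132 + 358/169 = 22666/169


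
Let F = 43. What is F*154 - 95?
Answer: 6527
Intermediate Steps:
F*154 - 95 = 43*154 - 95 = 6622 - 95 = 6527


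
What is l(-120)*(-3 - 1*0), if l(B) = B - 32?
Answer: 456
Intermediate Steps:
l(B) = -32 + B
l(-120)*(-3 - 1*0) = (-32 - 120)*(-3 - 1*0) = -152*(-3 + 0) = -152*(-3) = 456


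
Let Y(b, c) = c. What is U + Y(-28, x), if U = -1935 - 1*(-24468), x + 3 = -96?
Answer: 22434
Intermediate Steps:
x = -99 (x = -3 - 96 = -99)
U = 22533 (U = -1935 + 24468 = 22533)
U + Y(-28, x) = 22533 - 99 = 22434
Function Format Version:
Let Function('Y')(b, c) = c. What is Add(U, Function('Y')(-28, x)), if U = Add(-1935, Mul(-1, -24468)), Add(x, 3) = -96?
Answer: 22434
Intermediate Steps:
x = -99 (x = Add(-3, -96) = -99)
U = 22533 (U = Add(-1935, 24468) = 22533)
Add(U, Function('Y')(-28, x)) = Add(22533, -99) = 22434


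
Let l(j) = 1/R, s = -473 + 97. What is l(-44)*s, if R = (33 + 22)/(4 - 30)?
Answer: 9776/55 ≈ 177.75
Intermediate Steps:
s = -376
R = -55/26 (R = 55/(-26) = 55*(-1/26) = -55/26 ≈ -2.1154)
l(j) = -26/55 (l(j) = 1/(-55/26) = -26/55)
l(-44)*s = -26/55*(-376) = 9776/55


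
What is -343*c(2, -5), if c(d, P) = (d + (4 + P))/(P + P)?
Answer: 343/10 ≈ 34.300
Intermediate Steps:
c(d, P) = (4 + P + d)/(2*P) (c(d, P) = (4 + P + d)/((2*P)) = (4 + P + d)*(1/(2*P)) = (4 + P + d)/(2*P))
-343*c(2, -5) = -343*(4 - 5 + 2)/(2*(-5)) = -343*(-1)/(2*5) = -343*(-1/10) = 343/10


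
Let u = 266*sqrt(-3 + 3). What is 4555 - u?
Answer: 4555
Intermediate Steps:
u = 0 (u = 266*sqrt(0) = 266*0 = 0)
4555 - u = 4555 - 1*0 = 4555 + 0 = 4555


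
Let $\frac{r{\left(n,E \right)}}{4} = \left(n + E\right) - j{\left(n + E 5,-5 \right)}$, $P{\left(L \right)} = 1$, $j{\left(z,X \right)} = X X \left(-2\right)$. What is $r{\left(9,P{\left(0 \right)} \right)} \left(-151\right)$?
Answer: $-36240$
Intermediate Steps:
$j{\left(z,X \right)} = - 2 X^{2}$ ($j{\left(z,X \right)} = X^{2} \left(-2\right) = - 2 X^{2}$)
$r{\left(n,E \right)} = 200 + 4 E + 4 n$ ($r{\left(n,E \right)} = 4 \left(\left(n + E\right) - - 2 \left(-5\right)^{2}\right) = 4 \left(\left(E + n\right) - \left(-2\right) 25\right) = 4 \left(\left(E + n\right) - -50\right) = 4 \left(\left(E + n\right) + 50\right) = 4 \left(50 + E + n\right) = 200 + 4 E + 4 n$)
$r{\left(9,P{\left(0 \right)} \right)} \left(-151\right) = \left(200 + 4 \cdot 1 + 4 \cdot 9\right) \left(-151\right) = \left(200 + 4 + 36\right) \left(-151\right) = 240 \left(-151\right) = -36240$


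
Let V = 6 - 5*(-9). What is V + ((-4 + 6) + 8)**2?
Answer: 151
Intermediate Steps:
V = 51 (V = 6 + 45 = 51)
V + ((-4 + 6) + 8)**2 = 51 + ((-4 + 6) + 8)**2 = 51 + (2 + 8)**2 = 51 + 10**2 = 51 + 100 = 151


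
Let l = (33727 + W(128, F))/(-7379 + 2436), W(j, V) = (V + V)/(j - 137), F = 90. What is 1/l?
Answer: -4943/33707 ≈ -0.14665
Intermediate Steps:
W(j, V) = 2*V/(-137 + j) (W(j, V) = (2*V)/(-137 + j) = 2*V/(-137 + j))
l = -33707/4943 (l = (33727 + 2*90/(-137 + 128))/(-7379 + 2436) = (33727 + 2*90/(-9))/(-4943) = (33727 + 2*90*(-1/9))*(-1/4943) = (33727 - 20)*(-1/4943) = 33707*(-1/4943) = -33707/4943 ≈ -6.8191)
1/l = 1/(-33707/4943) = -4943/33707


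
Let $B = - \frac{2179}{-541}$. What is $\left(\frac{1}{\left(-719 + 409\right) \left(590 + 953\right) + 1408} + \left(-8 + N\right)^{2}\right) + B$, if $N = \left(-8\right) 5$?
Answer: $\frac{595505316305}{258014802} \approx 2308.0$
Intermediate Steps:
$B = \frac{2179}{541}$ ($B = \left(-2179\right) \left(- \frac{1}{541}\right) = \frac{2179}{541} \approx 4.0277$)
$N = -40$
$\left(\frac{1}{\left(-719 + 409\right) \left(590 + 953\right) + 1408} + \left(-8 + N\right)^{2}\right) + B = \left(\frac{1}{\left(-719 + 409\right) \left(590 + 953\right) + 1408} + \left(-8 - 40\right)^{2}\right) + \frac{2179}{541} = \left(\frac{1}{\left(-310\right) 1543 + 1408} + \left(-48\right)^{2}\right) + \frac{2179}{541} = \left(\frac{1}{-478330 + 1408} + 2304\right) + \frac{2179}{541} = \left(\frac{1}{-476922} + 2304\right) + \frac{2179}{541} = \left(- \frac{1}{476922} + 2304\right) + \frac{2179}{541} = \frac{1098828287}{476922} + \frac{2179}{541} = \frac{595505316305}{258014802}$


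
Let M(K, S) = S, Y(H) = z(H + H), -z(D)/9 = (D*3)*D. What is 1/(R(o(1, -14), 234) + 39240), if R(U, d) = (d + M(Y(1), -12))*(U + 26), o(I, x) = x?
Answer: 1/41904 ≈ 2.3864e-5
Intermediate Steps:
z(D) = -27*D**2 (z(D) = -9*D*3*D = -9*3*D*D = -27*D**2)
Y(H) = -108*H**2 (Y(H) = -27*(H + H)**2 = -27*4*H**2 = -108*H**2)
R(U, d) = (-12 + d)*(26 + U) (R(U, d) = (d - 12)*(U + 26) = (-12 + d)*(26 + U))
1/(R(o(1, -14), 234) + 39240) = 1/((-312 - 12*(-14) + 26*234 - 14*234) + 39240) = 1/((-312 + 168 + 6084 - 3276) + 39240) = 1/(2664 + 39240) = 1/41904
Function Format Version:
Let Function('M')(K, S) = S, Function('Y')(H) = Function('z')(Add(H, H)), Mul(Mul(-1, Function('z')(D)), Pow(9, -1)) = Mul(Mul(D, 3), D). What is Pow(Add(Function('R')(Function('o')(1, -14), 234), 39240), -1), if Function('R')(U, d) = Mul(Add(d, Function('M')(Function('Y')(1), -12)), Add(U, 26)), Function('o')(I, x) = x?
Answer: Rational(1, 41904) ≈ 2.3864e-5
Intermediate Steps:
Function('z')(D) = Mul(-27, Pow(D, 2)) (Function('z')(D) = Mul(-9, Mul(Mul(D, 3), D)) = Mul(-9, Mul(Mul(3, D), D)) = Mul(-9, Mul(3, Pow(D, 2))) = Mul(-27, Pow(D, 2)))
Function('Y')(H) = Mul(-108, Pow(H, 2)) (Function('Y')(H) = Mul(-27, Pow(Add(H, H), 2)) = Mul(-27, Pow(Mul(2, H), 2)) = Mul(-27, Mul(4, Pow(H, 2))) = Mul(-108, Pow(H, 2)))
Function('R')(U, d) = Mul(Add(-12, d), Add(26, U)) (Function('R')(U, d) = Mul(Add(d, -12), Add(U, 26)) = Mul(Add(-12, d), Add(26, U)))
Pow(Add(Function('R')(Function('o')(1, -14), 234), 39240), -1) = Pow(Add(Add(-312, Mul(-12, -14), Mul(26, 234), Mul(-14, 234)), 39240), -1) = Pow(Add(Add(-312, 168, 6084, -3276), 39240), -1) = Pow(Add(2664, 39240), -1) = Pow(41904, -1) = Rational(1, 41904)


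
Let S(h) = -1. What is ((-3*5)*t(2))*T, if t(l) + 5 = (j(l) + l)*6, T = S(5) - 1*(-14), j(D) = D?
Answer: -3705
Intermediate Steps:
T = 13 (T = -1 - 1*(-14) = -1 + 14 = 13)
t(l) = -5 + 12*l (t(l) = -5 + (l + l)*6 = -5 + (2*l)*6 = -5 + 12*l)
((-3*5)*t(2))*T = ((-3*5)*(-5 + 12*2))*13 = -15*(-5 + 24)*13 = -15*19*13 = -285*13 = -3705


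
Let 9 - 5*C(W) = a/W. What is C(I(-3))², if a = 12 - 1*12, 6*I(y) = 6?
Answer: 81/25 ≈ 3.2400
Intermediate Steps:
I(y) = 1 (I(y) = (⅙)*6 = 1)
a = 0 (a = 12 - 12 = 0)
C(W) = 9/5 (C(W) = 9/5 - 0/W = 9/5 - ⅕*0 = 9/5 + 0 = 9/5)
C(I(-3))² = (9/5)² = 81/25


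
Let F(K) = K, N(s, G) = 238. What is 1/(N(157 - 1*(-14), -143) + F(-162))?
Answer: 1/76 ≈ 0.013158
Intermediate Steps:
1/(N(157 - 1*(-14), -143) + F(-162)) = 1/(238 - 162) = 1/76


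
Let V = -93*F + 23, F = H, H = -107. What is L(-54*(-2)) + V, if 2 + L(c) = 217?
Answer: 10189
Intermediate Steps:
F = -107
L(c) = 215 (L(c) = -2 + 217 = 215)
V = 9974 (V = -93*(-107) + 23 = 9951 + 23 = 9974)
L(-54*(-2)) + V = 215 + 9974 = 10189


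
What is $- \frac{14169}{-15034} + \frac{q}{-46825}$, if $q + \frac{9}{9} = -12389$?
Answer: $\frac{169946937}{140793410} \approx 1.2071$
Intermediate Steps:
$q = -12390$ ($q = -1 - 12389 = -12390$)
$- \frac{14169}{-15034} + \frac{q}{-46825} = - \frac{14169}{-15034} - \frac{12390}{-46825} = \left(-14169\right) \left(- \frac{1}{15034}\right) - - \frac{2478}{9365} = \frac{14169}{15034} + \frac{2478}{9365} = \frac{169946937}{140793410}$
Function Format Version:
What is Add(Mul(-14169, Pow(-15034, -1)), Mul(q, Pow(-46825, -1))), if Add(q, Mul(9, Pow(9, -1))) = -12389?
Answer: Rational(169946937, 140793410) ≈ 1.2071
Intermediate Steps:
q = -12390 (q = Add(-1, -12389) = -12390)
Add(Mul(-14169, Pow(-15034, -1)), Mul(q, Pow(-46825, -1))) = Add(Mul(-14169, Pow(-15034, -1)), Mul(-12390, Pow(-46825, -1))) = Add(Mul(-14169, Rational(-1, 15034)), Mul(-12390, Rational(-1, 46825))) = Add(Rational(14169, 15034), Rational(2478, 9365)) = Rational(169946937, 140793410)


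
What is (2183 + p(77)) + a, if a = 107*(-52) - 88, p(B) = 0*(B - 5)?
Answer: -3469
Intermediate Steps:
p(B) = 0 (p(B) = 0*(-5 + B) = 0)
a = -5652 (a = -5564 - 88 = -5652)
(2183 + p(77)) + a = (2183 + 0) - 5652 = 2183 - 5652 = -3469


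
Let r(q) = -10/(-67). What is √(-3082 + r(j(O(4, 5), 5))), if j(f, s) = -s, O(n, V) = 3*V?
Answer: 2*I*√3458607/67 ≈ 55.514*I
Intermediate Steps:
r(q) = 10/67 (r(q) = -10*(-1/67) = 10/67)
√(-3082 + r(j(O(4, 5), 5))) = √(-3082 + 10/67) = √(-206484/67) = 2*I*√3458607/67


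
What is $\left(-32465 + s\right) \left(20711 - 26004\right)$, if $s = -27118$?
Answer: $315372819$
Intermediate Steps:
$\left(-32465 + s\right) \left(20711 - 26004\right) = \left(-32465 - 27118\right) \left(20711 - 26004\right) = \left(-59583\right) \left(-5293\right) = 315372819$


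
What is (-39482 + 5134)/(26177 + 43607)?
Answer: -8587/17446 ≈ -0.49220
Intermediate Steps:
(-39482 + 5134)/(26177 + 43607) = -34348/69784 = -34348*1/69784 = -8587/17446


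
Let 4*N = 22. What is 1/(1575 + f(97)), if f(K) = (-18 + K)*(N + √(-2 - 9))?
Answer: 8038/16426965 - 316*I*√11/16426965 ≈ 0.00048932 - 6.3801e-5*I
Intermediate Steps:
N = 11/2 (N = (¼)*22 = 11/2 ≈ 5.5000)
f(K) = (-18 + K)*(11/2 + I*√11) (f(K) = (-18 + K)*(11/2 + √(-2 - 9)) = (-18 + K)*(11/2 + √(-11)) = (-18 + K)*(11/2 + I*√11))
1/(1575 + f(97)) = 1/(1575 + (-99 + (11/2)*97 - 18*I*√11 + I*97*√11)) = 1/(1575 + (-99 + 1067/2 - 18*I*√11 + 97*I*√11)) = 1/(1575 + (869/2 + 79*I*√11)) = 1/(4019/2 + 79*I*√11)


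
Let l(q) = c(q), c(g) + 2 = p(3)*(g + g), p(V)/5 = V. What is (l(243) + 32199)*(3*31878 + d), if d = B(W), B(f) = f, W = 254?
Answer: 3786329456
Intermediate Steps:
p(V) = 5*V
c(g) = -2 + 30*g (c(g) = -2 + (5*3)*(g + g) = -2 + 15*(2*g) = -2 + 30*g)
l(q) = -2 + 30*q
d = 254
(l(243) + 32199)*(3*31878 + d) = ((-2 + 30*243) + 32199)*(3*31878 + 254) = ((-2 + 7290) + 32199)*(95634 + 254) = (7288 + 32199)*95888 = 39487*95888 = 3786329456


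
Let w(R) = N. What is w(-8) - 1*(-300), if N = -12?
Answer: 288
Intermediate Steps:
w(R) = -12
w(-8) - 1*(-300) = -12 - 1*(-300) = -12 + 300 = 288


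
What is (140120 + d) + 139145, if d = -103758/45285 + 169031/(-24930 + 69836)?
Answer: 189302473792579/677856070 ≈ 2.7927e+5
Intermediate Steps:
d = 998404029/677856070 (d = -103758*1/45285 + 169031/44906 = -34586/15095 + 169031*(1/44906) = -34586/15095 + 169031/44906 = 998404029/677856070 ≈ 1.4729)
(140120 + d) + 139145 = (140120 + 998404029/677856070) + 139145 = 94982190932429/677856070 + 139145 = 189302473792579/677856070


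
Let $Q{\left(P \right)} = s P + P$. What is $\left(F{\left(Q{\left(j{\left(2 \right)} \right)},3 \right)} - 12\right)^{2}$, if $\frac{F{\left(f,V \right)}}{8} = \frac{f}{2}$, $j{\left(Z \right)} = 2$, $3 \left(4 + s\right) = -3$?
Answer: $1936$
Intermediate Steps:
$s = -5$ ($s = -4 + \frac{1}{3} \left(-3\right) = -4 - 1 = -5$)
$Q{\left(P \right)} = - 4 P$ ($Q{\left(P \right)} = - 5 P + P = - 4 P$)
$F{\left(f,V \right)} = 4 f$ ($F{\left(f,V \right)} = 8 \frac{f}{2} = 4 f$)
$\left(F{\left(Q{\left(j{\left(2 \right)} \right)},3 \right)} - 12\right)^{2} = \left(4 \left(\left(-4\right) 2\right) - 12\right)^{2} = \left(4 \left(-8\right) - 12\right)^{2} = \left(-32 - 12\right)^{2} = \left(-44\right)^{2} = 1936$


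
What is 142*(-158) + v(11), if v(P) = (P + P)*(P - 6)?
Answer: -22326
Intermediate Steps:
v(P) = 2*P*(-6 + P) (v(P) = (2*P)*(-6 + P) = 2*P*(-6 + P))
142*(-158) + v(11) = 142*(-158) + 2*11*(-6 + 11) = -22436 + 2*11*5 = -22436 + 110 = -22326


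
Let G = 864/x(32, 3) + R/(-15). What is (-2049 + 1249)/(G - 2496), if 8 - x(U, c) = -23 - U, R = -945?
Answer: 1120/3387 ≈ 0.33068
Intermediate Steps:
x(U, c) = 31 + U (x(U, c) = 8 - (-23 - U) = 8 + (23 + U) = 31 + U)
G = 537/7 (G = 864/(31 + 32) - 945/(-15) = 864/63 - 945*(-1/15) = 864*(1/63) + 63 = 96/7 + 63 = 537/7 ≈ 76.714)
(-2049 + 1249)/(G - 2496) = (-2049 + 1249)/(537/7 - 2496) = -800/(-16935/7) = -800*(-7/16935) = 1120/3387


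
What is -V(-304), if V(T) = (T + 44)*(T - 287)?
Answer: -153660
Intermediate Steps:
V(T) = (-287 + T)*(44 + T) (V(T) = (44 + T)*(-287 + T) = (-287 + T)*(44 + T))
-V(-304) = -(-12628 + (-304)² - 243*(-304)) = -(-12628 + 92416 + 73872) = -1*153660 = -153660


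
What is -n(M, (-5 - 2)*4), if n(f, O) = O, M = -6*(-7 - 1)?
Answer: 28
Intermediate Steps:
M = 48 (M = -6*(-8) = 48)
-n(M, (-5 - 2)*4) = -(-5 - 2)*4 = -(-7)*4 = -1*(-28) = 28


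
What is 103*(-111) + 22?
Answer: -11411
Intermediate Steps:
103*(-111) + 22 = -11433 + 22 = -11411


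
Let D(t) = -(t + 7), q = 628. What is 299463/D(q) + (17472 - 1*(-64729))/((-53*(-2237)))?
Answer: -35452435108/75286235 ≈ -470.90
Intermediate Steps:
D(t) = -7 - t (D(t) = -(7 + t) = -7 - t)
299463/D(q) + (17472 - 1*(-64729))/((-53*(-2237))) = 299463/(-7 - 1*628) + (17472 - 1*(-64729))/((-53*(-2237))) = 299463/(-7 - 628) + (17472 + 64729)/118561 = 299463/(-635) + 82201*(1/118561) = 299463*(-1/635) + 82201/118561 = -299463/635 + 82201/118561 = -35452435108/75286235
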